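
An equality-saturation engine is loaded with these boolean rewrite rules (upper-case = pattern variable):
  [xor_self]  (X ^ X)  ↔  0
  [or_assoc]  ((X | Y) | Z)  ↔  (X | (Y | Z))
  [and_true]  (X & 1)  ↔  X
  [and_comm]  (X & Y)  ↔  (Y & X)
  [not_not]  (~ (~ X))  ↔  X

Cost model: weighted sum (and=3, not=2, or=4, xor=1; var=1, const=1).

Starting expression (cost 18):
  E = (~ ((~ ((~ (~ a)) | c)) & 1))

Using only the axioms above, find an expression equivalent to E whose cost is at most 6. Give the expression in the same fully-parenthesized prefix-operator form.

(a | c)   [cost 6]

(1) ((~ ((~ (~ a)) | c)) & 1)  =[and_true →]=  (~ ((~ (~ a)) | c))    ⊢ (~ (~ ((~ (~ a)) | c)))
(2) (~ (~ a))  =[not_not →]=  a    ⊢ (~ (~ (a | c)))
(3) (~ (~ (a | c)))  =[not_not →]=  (a | c)    ⊢ cost 6, within 6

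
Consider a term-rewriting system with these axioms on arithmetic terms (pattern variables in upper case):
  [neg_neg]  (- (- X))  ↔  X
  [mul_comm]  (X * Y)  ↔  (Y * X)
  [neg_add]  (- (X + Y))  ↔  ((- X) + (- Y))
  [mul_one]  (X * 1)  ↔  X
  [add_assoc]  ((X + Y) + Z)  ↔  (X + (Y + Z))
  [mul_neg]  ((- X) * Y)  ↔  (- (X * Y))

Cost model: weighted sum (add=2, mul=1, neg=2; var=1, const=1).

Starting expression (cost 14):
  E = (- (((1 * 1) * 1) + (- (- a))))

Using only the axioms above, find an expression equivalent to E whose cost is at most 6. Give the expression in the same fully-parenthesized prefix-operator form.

(- (1 + a))   [cost 6]

1. [neg_neg →] (- (- a))  →  a;  E = (- (((1 * 1) * 1) + a))
2. [mul_one →] (1 * 1)  →  1;  E = (- ((1 * 1) + a))
3. [mul_one →] (1 * 1)  →  1;  cost 6 ≤ 6, done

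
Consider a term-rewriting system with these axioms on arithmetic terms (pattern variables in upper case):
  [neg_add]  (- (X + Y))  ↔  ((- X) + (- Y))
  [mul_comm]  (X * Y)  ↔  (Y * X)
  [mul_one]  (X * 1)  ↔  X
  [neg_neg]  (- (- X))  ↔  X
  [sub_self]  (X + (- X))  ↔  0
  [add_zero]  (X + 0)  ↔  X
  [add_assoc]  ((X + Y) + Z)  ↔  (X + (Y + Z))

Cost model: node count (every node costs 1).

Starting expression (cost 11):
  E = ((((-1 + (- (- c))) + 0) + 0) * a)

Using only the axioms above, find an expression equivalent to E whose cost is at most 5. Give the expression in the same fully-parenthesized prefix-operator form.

(a * (-1 + c))   [cost 5]

1. [neg_neg →] (- (- c))  →  c;  E = ((((-1 + c) + 0) + 0) * a)
2. [add_zero →] (((-1 + c) + 0) + 0)  →  ((-1 + c) + 0);  E = (((-1 + c) + 0) * a)
3. [mul_comm →] (((-1 + c) + 0) * a)  →  (a * ((-1 + c) + 0))
4. [add_zero →] ((-1 + c) + 0)  →  (-1 + c);  cost 5 ≤ 5, done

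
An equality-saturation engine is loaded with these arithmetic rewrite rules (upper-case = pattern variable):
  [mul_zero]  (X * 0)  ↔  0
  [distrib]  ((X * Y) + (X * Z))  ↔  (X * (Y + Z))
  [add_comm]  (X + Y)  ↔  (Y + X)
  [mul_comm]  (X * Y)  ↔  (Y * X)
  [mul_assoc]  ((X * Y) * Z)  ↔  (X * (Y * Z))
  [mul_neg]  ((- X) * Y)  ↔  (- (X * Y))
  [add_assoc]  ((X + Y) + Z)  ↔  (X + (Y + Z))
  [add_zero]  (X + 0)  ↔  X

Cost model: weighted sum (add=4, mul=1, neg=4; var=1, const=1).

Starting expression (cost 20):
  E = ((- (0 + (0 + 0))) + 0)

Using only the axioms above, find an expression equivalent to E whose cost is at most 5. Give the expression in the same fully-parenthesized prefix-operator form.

(1) (0 + 0)  =[add_zero →]=  0    ⊢ ((- (0 + 0)) + 0)
(2) ((- (0 + 0)) + 0)  =[add_zero →]=  (- (0 + 0))
(3) (0 + 0)  =[add_zero →]=  0    ⊢ cost 5, within 5

(- 0)   [cost 5]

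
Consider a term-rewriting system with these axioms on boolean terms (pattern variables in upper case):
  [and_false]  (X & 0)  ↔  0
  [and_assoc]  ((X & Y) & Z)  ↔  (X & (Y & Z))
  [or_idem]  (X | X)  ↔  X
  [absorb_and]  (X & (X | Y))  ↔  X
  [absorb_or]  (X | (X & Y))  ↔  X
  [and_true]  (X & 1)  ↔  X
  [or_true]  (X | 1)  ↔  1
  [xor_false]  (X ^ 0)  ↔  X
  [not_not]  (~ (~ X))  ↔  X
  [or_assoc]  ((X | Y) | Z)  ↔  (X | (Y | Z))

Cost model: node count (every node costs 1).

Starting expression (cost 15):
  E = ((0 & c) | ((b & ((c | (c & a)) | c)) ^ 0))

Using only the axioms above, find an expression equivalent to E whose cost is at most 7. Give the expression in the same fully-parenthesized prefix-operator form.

step 1: xor_false (→) rewrites ((b & ((c | (c & a)) | c)) ^ 0) into (b & ((c | (c & a)) | c)), now ((0 & c) | (b & ((c | (c & a)) | c)))
step 2: absorb_or (→) rewrites (c | (c & a)) into c, now ((0 & c) | (b & (c | c)))
step 3: or_idem (→) rewrites (c | c) into c, reaching cost 7 (bound 7)

((0 & c) | (b & c))   [cost 7]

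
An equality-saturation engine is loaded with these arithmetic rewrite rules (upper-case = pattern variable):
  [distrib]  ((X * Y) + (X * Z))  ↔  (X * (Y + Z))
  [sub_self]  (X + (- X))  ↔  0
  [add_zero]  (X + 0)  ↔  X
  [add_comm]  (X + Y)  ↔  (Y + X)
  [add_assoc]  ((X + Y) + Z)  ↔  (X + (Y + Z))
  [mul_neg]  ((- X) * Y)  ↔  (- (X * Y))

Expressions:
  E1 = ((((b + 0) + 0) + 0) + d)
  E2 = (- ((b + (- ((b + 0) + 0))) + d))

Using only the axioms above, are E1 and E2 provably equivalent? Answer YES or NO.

Every axiom is a valid identity, so a rewrite proof would force E1 and E2 to agree under every assignment.
At b=0, d=1: E1 = 1 but E2 = -1; they differ, so no derivation exists.

NO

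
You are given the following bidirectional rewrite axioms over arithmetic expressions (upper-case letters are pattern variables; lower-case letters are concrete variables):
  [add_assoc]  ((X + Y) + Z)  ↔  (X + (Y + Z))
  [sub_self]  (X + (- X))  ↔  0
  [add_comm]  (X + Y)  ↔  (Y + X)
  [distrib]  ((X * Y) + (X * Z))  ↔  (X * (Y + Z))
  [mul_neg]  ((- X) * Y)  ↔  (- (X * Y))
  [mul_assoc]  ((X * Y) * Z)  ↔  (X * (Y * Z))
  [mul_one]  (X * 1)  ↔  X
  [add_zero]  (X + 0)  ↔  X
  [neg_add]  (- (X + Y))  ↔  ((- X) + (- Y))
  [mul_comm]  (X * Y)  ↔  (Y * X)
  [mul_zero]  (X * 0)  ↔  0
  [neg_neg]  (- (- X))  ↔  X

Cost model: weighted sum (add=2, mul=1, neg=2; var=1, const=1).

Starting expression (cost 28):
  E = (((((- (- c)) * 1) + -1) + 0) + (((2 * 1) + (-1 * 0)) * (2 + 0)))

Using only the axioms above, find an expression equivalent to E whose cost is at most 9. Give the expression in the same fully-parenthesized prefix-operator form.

1. [add_zero →] ((((- (- c)) * 1) + -1) + 0)  →  (((- (- c)) * 1) + -1);  E = ((((- (- c)) * 1) + -1) + (((2 * 1) + (-1 * 0)) * (2 + 0)))
2. [mul_one →] ((- (- c)) * 1)  →  (- (- c));  E = (((- (- c)) + -1) + (((2 * 1) + (-1 * 0)) * (2 + 0)))
3. [mul_zero →] (-1 * 0)  →  0;  E = (((- (- c)) + -1) + (((2 * 1) + 0) * (2 + 0)))
4. [add_zero →] ((2 * 1) + 0)  →  (2 * 1);  E = (((- (- c)) + -1) + ((2 * 1) * (2 + 0)))
5. [add_zero →] (2 + 0)  →  2;  E = (((- (- c)) + -1) + ((2 * 1) * 2))
6. [neg_neg →] (- (- c))  →  c;  E = ((c + -1) + ((2 * 1) * 2))
7. [mul_one →] (2 * 1)  →  2;  cost 9 ≤ 9, done

((c + -1) + (2 * 2))   [cost 9]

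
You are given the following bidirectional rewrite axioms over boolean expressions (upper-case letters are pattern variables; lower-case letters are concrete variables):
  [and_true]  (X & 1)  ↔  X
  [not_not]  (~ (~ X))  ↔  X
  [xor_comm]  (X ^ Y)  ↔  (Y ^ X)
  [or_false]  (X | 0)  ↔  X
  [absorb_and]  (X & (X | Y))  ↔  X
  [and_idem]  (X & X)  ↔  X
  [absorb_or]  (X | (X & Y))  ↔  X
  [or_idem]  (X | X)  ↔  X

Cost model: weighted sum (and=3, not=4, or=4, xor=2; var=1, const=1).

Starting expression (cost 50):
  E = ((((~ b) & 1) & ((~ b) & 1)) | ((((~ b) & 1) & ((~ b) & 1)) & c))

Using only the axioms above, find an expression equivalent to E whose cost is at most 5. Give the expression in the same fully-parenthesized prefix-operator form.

1. [absorb_or →] ((((~ b) & 1) & ((~ b) & 1)) | ((((~ b) & 1) & ((~ b) & 1)) & c))  →  (((~ b) & 1) & ((~ b) & 1))
2. [and_idem →] (((~ b) & 1) & ((~ b) & 1))  →  ((~ b) & 1)
3. [and_true →] ((~ b) & 1)  →  (~ b);  cost 5 ≤ 5, done

(~ b)   [cost 5]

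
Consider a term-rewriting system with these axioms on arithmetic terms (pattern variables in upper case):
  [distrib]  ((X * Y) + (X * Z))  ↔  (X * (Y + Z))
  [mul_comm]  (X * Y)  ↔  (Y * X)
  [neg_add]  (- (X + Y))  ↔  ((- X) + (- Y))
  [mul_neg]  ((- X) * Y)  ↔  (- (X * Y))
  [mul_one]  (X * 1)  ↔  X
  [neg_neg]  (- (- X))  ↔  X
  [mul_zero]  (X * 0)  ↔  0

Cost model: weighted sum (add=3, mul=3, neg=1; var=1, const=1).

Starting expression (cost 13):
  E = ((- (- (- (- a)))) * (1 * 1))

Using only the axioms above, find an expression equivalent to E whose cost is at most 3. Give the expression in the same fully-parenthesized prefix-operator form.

(1) (- (- (- a)))  =[neg_neg →]=  (- a)    ⊢ ((- (- a)) * (1 * 1))
(2) (1 * 1)  =[mul_one →]=  1    ⊢ ((- (- a)) * 1)
(3) ((- (- a)) * 1)  =[mul_one →]=  (- (- a))    ⊢ cost 3, within 3

(- (- a))   [cost 3]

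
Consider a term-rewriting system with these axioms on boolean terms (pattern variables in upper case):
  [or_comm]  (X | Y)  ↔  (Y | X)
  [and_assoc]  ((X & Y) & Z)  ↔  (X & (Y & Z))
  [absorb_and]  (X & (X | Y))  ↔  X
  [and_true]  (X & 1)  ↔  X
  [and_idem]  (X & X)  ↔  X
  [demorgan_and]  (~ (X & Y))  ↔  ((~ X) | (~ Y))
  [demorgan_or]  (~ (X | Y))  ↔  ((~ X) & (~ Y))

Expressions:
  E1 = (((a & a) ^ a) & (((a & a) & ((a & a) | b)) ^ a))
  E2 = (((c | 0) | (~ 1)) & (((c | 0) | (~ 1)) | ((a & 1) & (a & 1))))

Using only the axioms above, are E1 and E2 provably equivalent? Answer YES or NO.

The axioms are sound identities: if E1 ↔* E2 then E1 and E2 evaluate identically under any assignment.
Under a=0, b=0, c=1: E1 evaluates to 0, E2 to 1. Distinct ⇒ no rewrite sequence connects them.

NO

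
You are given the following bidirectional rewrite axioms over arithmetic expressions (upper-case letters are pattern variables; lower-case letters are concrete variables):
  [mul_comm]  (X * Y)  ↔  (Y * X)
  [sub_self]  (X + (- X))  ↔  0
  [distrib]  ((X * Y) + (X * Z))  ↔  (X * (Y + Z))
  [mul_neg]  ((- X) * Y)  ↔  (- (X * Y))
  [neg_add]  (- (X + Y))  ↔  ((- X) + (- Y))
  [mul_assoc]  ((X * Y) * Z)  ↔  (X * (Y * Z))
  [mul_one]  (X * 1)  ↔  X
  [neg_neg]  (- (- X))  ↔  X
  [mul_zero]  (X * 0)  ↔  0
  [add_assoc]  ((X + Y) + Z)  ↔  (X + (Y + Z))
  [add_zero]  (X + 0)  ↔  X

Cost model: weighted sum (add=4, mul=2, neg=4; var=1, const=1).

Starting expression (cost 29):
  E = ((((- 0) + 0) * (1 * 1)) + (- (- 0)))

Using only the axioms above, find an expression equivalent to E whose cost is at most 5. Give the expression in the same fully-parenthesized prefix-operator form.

step 1: add_zero (→) rewrites ((- 0) + 0) into (- 0), now (((- 0) * (1 * 1)) + (- (- 0)))
step 2: mul_one (→) rewrites (1 * 1) into 1, now (((- 0) * 1) + (- (- 0)))
step 3: mul_neg (→) rewrites ((- 0) * 1) into (- (0 * 1)), now ((- (0 * 1)) + (- (- 0)))
step 4: neg_neg (→) rewrites (- (- 0)) into 0, now ((- (0 * 1)) + 0)
step 5: add_zero (→) rewrites ((- (0 * 1)) + 0) into (- (0 * 1))
step 6: mul_one (→) rewrites (0 * 1) into 0, reaching cost 5 (bound 5)

(- 0)   [cost 5]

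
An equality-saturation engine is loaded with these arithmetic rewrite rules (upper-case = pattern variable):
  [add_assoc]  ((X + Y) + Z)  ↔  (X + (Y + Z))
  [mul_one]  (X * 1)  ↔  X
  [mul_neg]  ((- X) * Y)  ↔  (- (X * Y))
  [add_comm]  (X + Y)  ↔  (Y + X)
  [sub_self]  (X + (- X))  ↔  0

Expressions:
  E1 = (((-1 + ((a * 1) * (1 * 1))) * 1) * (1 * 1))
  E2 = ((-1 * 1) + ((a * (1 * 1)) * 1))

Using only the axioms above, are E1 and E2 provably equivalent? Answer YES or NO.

(1) ((-1 + ((a * 1) * (1 * 1))) * 1)  =[mul_one →]=  (-1 + ((a * 1) * (1 * 1)))    ⊢ ((-1 + ((a * 1) * (1 * 1))) * (1 * 1))
(2) (a * 1)  =[mul_one →]=  a    ⊢ ((-1 + (a * (1 * 1))) * (1 * 1))
(3) (1 * 1)  =[mul_one →]=  1    ⊢ ((-1 + (a * (1 * 1))) * 1)
(4) (1 * 1)  =[mul_one →]=  1    ⊢ ((-1 + (a * 1)) * 1)
(5) (a * 1)  =[mul_one →]=  a    ⊢ ((-1 + a) * 1)
(6) ((-1 + a) * 1)  =[mul_one →]=  (-1 + a)
(7) a  =[mul_one ←]=  (a * 1)    ⊢ (-1 + (a * 1))
(8) 1  =[mul_one ←]=  (1 * 1)    ⊢ (-1 + (a * (1 * 1)))
(9) -1  =[mul_one ←]=  (-1 * 1)    ⊢ ((-1 * 1) + (a * (1 * 1)))
(10) (a * (1 * 1))  =[mul_one ←]=  ((a * (1 * 1)) * 1)    ⊢ E2

YES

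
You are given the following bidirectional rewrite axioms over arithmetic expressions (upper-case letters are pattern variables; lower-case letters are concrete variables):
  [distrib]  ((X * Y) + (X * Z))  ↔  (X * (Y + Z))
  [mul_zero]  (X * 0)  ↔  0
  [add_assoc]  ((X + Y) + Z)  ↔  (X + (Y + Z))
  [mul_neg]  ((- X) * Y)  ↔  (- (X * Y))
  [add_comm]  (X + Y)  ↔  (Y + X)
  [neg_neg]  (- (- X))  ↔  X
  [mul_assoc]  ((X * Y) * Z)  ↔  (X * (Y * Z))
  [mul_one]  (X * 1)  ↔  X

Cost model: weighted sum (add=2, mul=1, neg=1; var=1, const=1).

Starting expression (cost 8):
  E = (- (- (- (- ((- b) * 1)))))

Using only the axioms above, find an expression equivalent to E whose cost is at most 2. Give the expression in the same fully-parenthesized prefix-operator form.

1. [mul_one →] ((- b) * 1)  →  (- b);  E = (- (- (- (- (- b)))))
2. [neg_neg →] (- (- (- (- (- b)))))  →  (- (- (- b)))
3. [neg_neg →] (- (- b))  →  b;  cost 2 ≤ 2, done

(- b)   [cost 2]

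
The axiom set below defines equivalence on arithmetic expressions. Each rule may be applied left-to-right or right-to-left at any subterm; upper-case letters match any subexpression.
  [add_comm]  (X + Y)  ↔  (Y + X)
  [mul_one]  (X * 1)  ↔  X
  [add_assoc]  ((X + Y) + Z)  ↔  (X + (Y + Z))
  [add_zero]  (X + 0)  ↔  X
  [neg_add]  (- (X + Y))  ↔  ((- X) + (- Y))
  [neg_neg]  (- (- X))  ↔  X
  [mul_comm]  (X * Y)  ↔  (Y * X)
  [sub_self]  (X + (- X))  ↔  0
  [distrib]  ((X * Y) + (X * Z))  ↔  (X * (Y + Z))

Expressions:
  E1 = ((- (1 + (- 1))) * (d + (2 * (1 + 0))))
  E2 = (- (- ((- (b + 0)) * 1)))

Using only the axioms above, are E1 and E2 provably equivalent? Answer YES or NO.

NO

The axioms are sound identities: if E1 ↔* E2 then E1 and E2 evaluate identically under any assignment.
Under b=1, d=0: E1 evaluates to 0, E2 to -1. Distinct ⇒ no rewrite sequence connects them.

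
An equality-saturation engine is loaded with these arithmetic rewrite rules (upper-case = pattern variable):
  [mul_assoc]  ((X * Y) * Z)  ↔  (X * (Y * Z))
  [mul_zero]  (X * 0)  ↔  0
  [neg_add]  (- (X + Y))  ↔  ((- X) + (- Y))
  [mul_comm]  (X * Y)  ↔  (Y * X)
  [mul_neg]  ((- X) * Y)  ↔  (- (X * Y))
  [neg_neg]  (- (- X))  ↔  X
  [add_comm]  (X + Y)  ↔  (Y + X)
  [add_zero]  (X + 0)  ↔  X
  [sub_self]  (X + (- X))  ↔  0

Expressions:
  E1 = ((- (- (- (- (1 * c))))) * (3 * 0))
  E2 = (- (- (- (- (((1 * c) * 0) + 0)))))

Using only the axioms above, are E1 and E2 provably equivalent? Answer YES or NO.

YES

step 1: mul_zero (→) rewrites (3 * 0) into 0, now ((- (- (- (- (1 * c))))) * 0)
step 2: neg_neg (→) rewrites (- (- (- (1 * c)))) into (- (1 * c)), now ((- (- (1 * c))) * 0)
step 3: neg_neg (→) rewrites (- (- (1 * c))) into (1 * c), now ((1 * c) * 0)
step 4: neg_neg (←) rewrites ((1 * c) * 0) into (- (- ((1 * c) * 0)))
step 5: add_zero (←) rewrites ((1 * c) * 0) into (((1 * c) * 0) + 0), now (- (- (((1 * c) * 0) + 0)))
step 6: neg_neg (←) rewrites (- (((1 * c) * 0) + 0)) into (- (- (- (((1 * c) * 0) + 0)))), which is E2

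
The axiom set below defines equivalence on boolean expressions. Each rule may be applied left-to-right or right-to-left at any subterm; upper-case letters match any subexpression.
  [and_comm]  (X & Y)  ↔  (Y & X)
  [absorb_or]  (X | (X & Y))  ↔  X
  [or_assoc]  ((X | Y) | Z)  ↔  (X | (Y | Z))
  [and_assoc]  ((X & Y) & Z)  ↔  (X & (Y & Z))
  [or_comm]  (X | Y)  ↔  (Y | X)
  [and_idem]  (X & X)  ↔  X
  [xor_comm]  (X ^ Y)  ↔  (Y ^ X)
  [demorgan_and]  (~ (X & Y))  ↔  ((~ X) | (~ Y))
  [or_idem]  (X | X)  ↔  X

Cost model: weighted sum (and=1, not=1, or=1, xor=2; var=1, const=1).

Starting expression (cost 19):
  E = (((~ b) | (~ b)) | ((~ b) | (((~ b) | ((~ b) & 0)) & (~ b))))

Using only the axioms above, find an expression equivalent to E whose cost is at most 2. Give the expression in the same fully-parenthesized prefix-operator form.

(1) ((~ b) | ((~ b) & 0))  =[absorb_or →]=  (~ b)    ⊢ (((~ b) | (~ b)) | ((~ b) | ((~ b) & (~ b))))
(2) ((~ b) & (~ b))  =[and_idem →]=  (~ b)    ⊢ (((~ b) | (~ b)) | ((~ b) | (~ b)))
(3) (((~ b) | (~ b)) | ((~ b) | (~ b)))  =[or_idem →]=  ((~ b) | (~ b))
(4) ((~ b) | (~ b))  =[or_idem →]=  (~ b)    ⊢ cost 2, within 2

(~ b)   [cost 2]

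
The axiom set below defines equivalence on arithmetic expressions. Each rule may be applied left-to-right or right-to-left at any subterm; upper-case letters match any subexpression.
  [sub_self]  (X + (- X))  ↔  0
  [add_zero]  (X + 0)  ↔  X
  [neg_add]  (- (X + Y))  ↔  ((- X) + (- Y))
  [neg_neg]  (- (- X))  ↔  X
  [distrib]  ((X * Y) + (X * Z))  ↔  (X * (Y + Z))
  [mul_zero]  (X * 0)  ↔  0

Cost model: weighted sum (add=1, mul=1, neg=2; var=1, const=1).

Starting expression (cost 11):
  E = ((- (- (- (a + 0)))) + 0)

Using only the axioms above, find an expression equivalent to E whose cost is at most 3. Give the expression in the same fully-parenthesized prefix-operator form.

step 1: add_zero (→) rewrites ((- (- (- (a + 0)))) + 0) into (- (- (- (a + 0))))
step 2: add_zero (→) rewrites (a + 0) into a, now (- (- (- a)))
step 3: neg_neg (→) rewrites (- (- (- a))) into (- a), reaching cost 3 (bound 3)

(- a)   [cost 3]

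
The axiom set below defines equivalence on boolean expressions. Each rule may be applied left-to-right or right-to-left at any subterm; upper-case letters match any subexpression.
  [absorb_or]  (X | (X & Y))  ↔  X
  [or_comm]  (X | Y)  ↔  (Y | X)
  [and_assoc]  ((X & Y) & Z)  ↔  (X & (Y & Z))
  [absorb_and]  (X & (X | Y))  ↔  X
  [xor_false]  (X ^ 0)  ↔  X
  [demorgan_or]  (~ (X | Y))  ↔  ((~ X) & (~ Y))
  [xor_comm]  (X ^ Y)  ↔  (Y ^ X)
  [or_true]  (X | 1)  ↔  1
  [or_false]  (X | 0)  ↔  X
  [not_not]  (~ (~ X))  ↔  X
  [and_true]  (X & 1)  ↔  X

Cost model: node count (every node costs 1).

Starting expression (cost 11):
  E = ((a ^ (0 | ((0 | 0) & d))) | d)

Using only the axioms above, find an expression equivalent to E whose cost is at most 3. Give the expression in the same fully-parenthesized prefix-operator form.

1. [or_false →] (0 | 0)  →  0;  E = ((a ^ (0 | (0 & d))) | d)
2. [absorb_or →] (0 | (0 & d))  →  0;  E = ((a ^ 0) | d)
3. [xor_false →] (a ^ 0)  →  a;  cost 3 ≤ 3, done

(a | d)   [cost 3]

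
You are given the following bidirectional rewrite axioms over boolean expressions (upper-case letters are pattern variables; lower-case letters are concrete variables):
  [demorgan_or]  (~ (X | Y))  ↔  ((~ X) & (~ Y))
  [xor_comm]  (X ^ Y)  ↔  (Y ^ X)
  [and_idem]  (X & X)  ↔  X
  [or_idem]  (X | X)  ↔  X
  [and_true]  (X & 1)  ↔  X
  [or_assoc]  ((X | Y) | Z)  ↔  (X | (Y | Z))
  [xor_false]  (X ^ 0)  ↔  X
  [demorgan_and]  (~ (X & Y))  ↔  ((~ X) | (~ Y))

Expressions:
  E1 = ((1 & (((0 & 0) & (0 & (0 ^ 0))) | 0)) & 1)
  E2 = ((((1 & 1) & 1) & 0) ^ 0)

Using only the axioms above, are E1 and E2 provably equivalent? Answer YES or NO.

YES

(1) (0 ^ 0)  =[xor_false →]=  0    ⊢ ((1 & (((0 & 0) & (0 & 0)) | 0)) & 1)
(2) ((0 & 0) & (0 & 0))  =[and_idem →]=  (0 & 0)    ⊢ ((1 & ((0 & 0) | 0)) & 1)
(3) (0 & 0)  =[and_idem →]=  0    ⊢ ((1 & (0 | 0)) & 1)
(4) ((1 & (0 | 0)) & 1)  =[and_true →]=  (1 & (0 | 0))
(5) (0 | 0)  =[or_idem →]=  0    ⊢ (1 & 0)
(6) 1  =[and_true ←]=  (1 & 1)    ⊢ ((1 & 1) & 0)
(7) ((1 & 1) & 0)  =[xor_false ←]=  (((1 & 1) & 0) ^ 0)
(8) 1  =[and_idem ←]=  (1 & 1)    ⊢ E2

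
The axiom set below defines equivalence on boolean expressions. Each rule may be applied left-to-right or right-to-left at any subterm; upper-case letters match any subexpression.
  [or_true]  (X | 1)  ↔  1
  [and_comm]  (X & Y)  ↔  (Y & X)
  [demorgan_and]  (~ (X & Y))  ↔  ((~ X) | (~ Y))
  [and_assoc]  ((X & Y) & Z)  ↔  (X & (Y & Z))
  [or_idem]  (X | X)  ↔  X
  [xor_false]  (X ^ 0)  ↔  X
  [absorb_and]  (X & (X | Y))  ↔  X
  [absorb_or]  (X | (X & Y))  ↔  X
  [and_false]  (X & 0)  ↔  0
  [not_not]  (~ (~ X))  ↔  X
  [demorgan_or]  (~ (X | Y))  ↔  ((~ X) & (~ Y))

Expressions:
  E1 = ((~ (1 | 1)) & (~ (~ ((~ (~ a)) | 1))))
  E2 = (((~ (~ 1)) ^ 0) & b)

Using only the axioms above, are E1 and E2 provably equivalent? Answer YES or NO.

All listed rules preserve value, hence provable equivalence implies equal values everywhere; look for a separating assignment.
a=0, b=1 gives E1 ↦ 0, E2 ↦ 1; values differ ⇒ not provably equivalent.

NO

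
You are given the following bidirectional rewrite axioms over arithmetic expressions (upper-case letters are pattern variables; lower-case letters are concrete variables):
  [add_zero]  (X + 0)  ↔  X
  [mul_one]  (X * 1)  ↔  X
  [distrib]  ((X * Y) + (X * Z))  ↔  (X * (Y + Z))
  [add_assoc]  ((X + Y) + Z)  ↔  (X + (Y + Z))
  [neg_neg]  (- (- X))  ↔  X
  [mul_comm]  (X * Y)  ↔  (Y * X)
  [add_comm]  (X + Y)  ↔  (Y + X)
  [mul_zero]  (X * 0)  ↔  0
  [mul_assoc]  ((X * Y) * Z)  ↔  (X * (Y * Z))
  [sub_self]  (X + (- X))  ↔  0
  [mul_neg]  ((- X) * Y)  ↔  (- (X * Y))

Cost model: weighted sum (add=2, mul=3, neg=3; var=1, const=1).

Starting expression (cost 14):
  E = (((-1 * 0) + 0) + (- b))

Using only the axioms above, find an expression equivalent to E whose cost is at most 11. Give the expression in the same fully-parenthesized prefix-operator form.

(1) ((-1 * 0) + 0)  =[add_zero →]=  (-1 * 0)    ⊢ cost 11, within 11

((-1 * 0) + (- b))   [cost 11]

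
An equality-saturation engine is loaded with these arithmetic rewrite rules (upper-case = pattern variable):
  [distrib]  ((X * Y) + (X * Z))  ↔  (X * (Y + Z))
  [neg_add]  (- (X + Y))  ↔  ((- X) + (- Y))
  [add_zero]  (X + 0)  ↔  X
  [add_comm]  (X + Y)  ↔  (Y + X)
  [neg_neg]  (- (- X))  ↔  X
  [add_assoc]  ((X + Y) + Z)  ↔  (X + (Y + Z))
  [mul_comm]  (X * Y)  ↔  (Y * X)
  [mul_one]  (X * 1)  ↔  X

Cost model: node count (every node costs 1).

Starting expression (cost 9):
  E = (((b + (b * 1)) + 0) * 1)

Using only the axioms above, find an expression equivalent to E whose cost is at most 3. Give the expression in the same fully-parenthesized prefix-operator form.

1. [mul_one →] (b * 1)  →  b;  E = (((b + b) + 0) * 1)
2. [mul_one →] (((b + b) + 0) * 1)  →  ((b + b) + 0)
3. [add_zero →] ((b + b) + 0)  →  (b + b);  cost 3 ≤ 3, done

(b + b)   [cost 3]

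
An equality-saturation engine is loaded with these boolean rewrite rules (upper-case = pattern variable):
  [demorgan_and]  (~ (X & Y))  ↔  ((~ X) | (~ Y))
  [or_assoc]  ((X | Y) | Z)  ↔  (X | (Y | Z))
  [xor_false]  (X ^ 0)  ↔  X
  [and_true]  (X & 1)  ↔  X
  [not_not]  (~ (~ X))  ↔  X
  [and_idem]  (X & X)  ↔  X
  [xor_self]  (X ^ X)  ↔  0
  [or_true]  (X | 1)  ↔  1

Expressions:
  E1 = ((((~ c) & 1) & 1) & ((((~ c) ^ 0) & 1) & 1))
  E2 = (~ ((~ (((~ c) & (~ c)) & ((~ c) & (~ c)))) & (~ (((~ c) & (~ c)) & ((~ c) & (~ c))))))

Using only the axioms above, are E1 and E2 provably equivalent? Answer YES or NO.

YES

(1) ((~ c) ^ 0)  =[xor_false →]=  (~ c)    ⊢ ((((~ c) & 1) & 1) & (((~ c) & 1) & 1))
(2) ((((~ c) & 1) & 1) & (((~ c) & 1) & 1))  =[and_idem →]=  (((~ c) & 1) & 1)
(3) (((~ c) & 1) & 1)  =[and_true →]=  ((~ c) & 1)
(4) ((~ c) & 1)  =[and_true →]=  (~ c)
(5) (~ c)  =[and_idem ←]=  ((~ c) & (~ c))
(6) ((~ c) & (~ c))  =[and_idem ←]=  (((~ c) & (~ c)) & ((~ c) & (~ c)))
(7) (((~ c) & (~ c)) & ((~ c) & (~ c)))  =[not_not ←]=  (~ (~ (((~ c) & (~ c)) & ((~ c) & (~ c)))))
(8) (~ (((~ c) & (~ c)) & ((~ c) & (~ c))))  =[and_idem ←]=  ((~ (((~ c) & (~ c)) & ((~ c) & (~ c)))) & (~ (((~ c) & (~ c)) & ((~ c) & (~ c)))))    ⊢ E2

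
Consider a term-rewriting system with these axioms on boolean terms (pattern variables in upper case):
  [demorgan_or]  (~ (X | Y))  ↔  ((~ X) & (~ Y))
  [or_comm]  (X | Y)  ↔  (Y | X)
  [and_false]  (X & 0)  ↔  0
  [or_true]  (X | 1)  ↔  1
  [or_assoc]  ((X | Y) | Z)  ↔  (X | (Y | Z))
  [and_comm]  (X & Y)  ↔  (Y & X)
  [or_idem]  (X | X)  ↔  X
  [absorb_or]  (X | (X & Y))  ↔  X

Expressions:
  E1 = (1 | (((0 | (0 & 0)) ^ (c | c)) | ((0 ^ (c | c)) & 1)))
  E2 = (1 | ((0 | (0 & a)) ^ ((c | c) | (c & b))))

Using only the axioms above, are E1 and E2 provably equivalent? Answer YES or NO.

1. [absorb_or →] (0 | (0 & 0))  →  0;  E1 = (1 | ((0 ^ (c | c)) | ((0 ^ (c | c)) & 1)))
2. [absorb_or →] ((0 ^ (c | c)) | ((0 ^ (c | c)) & 1))  →  (0 ^ (c | c));  E1 = (1 | (0 ^ (c | c)))
3. [or_idem →] (c | c)  →  c;  E1 = (1 | (0 ^ c))
4. [absorb_or ←] c  →  (c | (c & b));  E1 = (1 | (0 ^ (c | (c & b))))
5. [or_idem ←] c  →  (c | c);  E1 = (1 | (0 ^ ((c | c) | (c & b))))
6. [absorb_or ←] 0  →  (0 | (0 & a));  this is E2

YES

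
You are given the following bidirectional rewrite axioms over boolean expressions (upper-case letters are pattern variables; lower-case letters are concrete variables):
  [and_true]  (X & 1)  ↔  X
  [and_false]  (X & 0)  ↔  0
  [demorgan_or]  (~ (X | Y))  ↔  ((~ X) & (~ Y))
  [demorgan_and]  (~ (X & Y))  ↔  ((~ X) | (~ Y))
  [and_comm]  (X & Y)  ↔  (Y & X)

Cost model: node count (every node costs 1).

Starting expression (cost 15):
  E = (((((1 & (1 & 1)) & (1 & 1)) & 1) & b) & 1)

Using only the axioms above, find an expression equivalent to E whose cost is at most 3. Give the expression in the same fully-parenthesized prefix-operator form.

(1 & b)   [cost 3]

1. [and_true →] (1 & 1)  →  1;  E = (((((1 & 1) & (1 & 1)) & 1) & b) & 1)
2. [and_true →] (1 & 1)  →  1;  E = (((((1 & 1) & 1) & 1) & b) & 1)
3. [and_true →] ((1 & 1) & 1)  →  (1 & 1);  E = ((((1 & 1) & 1) & b) & 1)
4. [and_true →] ((((1 & 1) & 1) & b) & 1)  →  (((1 & 1) & 1) & b)
5. [and_true →] ((1 & 1) & 1)  →  (1 & 1);  E = ((1 & 1) & b)
6. [and_true →] (1 & 1)  →  1;  cost 3 ≤ 3, done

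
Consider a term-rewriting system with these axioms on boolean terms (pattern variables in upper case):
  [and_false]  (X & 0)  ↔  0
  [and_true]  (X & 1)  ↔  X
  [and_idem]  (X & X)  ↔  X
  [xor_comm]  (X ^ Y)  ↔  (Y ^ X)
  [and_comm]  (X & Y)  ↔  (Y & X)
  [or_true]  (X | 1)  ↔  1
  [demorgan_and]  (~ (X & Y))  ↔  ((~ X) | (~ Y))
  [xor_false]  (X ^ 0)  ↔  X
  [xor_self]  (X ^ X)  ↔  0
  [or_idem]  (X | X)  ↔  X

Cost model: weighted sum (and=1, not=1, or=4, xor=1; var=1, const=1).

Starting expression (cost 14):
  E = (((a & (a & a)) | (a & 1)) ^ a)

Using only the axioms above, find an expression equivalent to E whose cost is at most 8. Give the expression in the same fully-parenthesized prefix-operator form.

step 1: and_idem (→) rewrites (a & a) into a, now (((a & a) | (a & 1)) ^ a)
step 2: and_idem (→) rewrites (a & a) into a, now ((a | (a & 1)) ^ a)
step 3: and_true (→) rewrites (a & 1) into a, reaching cost 8 (bound 8)

((a | a) ^ a)   [cost 8]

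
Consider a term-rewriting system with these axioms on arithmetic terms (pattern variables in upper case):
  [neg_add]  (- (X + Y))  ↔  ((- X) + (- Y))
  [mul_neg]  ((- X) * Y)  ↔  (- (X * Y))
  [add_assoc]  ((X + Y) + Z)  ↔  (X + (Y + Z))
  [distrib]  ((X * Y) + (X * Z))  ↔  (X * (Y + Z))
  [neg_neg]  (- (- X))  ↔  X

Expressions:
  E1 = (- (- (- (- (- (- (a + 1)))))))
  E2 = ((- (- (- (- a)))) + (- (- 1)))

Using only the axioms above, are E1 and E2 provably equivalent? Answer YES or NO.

1. [neg_neg →] (- (- (- (- (a + 1)))))  →  (- (- (a + 1)));  E1 = (- (- (- (- (a + 1)))))
2. [neg_neg →] (- (- (a + 1)))  →  (a + 1);  E1 = (- (- (a + 1)))
3. [neg_neg →] (- (- (a + 1)))  →  (a + 1)
4. [neg_neg ←] a  →  (- (- a));  E1 = ((- (- a)) + 1)
5. [neg_neg ←] (- a)  →  (- (- (- a)));  E1 = ((- (- (- (- a)))) + 1)
6. [neg_neg ←] 1  →  (- (- 1));  this is E2

YES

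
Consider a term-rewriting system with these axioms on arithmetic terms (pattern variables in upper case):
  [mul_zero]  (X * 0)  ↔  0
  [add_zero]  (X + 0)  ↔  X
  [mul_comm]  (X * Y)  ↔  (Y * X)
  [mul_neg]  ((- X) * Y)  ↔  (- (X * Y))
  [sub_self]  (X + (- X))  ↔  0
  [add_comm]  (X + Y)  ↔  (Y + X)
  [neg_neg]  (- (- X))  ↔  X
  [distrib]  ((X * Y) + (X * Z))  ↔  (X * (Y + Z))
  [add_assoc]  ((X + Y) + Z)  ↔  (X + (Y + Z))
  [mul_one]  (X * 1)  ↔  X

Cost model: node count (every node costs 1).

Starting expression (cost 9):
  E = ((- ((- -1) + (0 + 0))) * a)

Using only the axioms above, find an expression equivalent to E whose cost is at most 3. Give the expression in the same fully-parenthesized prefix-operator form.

(-1 * a)   [cost 3]

1. [add_zero →] (0 + 0)  →  0;  E = ((- ((- -1) + 0)) * a)
2. [add_zero →] ((- -1) + 0)  →  (- -1);  E = ((- (- -1)) * a)
3. [neg_neg →] (- (- -1))  →  -1;  cost 3 ≤ 3, done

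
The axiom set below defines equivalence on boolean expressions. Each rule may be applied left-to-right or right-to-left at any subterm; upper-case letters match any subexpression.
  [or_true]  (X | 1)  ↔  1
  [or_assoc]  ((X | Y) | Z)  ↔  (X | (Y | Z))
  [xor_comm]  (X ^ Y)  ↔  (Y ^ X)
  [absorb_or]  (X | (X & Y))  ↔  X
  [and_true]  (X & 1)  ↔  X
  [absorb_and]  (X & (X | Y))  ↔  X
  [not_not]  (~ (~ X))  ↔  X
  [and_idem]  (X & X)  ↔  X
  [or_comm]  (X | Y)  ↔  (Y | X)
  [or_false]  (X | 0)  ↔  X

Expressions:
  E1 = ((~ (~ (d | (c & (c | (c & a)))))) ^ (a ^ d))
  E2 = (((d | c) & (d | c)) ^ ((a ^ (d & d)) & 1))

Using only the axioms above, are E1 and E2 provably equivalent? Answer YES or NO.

YES

(1) (~ (~ (d | (c & (c | (c & a))))))  =[not_not →]=  (d | (c & (c | (c & a))))    ⊢ ((d | (c & (c | (c & a)))) ^ (a ^ d))
(2) (c | (c & a))  =[absorb_or →]=  c    ⊢ ((d | (c & c)) ^ (a ^ d))
(3) (c & c)  =[and_idem →]=  c    ⊢ ((d | c) ^ (a ^ d))
(4) (a ^ d)  =[and_true ←]=  ((a ^ d) & 1)    ⊢ ((d | c) ^ ((a ^ d) & 1))
(5) (d | c)  =[and_idem ←]=  ((d | c) & (d | c))    ⊢ (((d | c) & (d | c)) ^ ((a ^ d) & 1))
(6) d  =[and_idem ←]=  (d & d)    ⊢ E2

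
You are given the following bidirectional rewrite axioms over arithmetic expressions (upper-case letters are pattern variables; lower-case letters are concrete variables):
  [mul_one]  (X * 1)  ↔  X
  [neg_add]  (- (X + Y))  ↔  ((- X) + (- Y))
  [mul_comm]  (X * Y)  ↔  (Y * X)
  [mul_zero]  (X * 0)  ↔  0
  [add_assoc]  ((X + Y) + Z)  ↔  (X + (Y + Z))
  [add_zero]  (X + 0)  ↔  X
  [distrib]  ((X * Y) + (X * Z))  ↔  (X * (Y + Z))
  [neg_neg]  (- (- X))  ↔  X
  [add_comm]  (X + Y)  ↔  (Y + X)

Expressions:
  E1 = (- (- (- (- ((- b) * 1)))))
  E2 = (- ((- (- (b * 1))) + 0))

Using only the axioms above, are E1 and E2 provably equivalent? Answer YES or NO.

1. [mul_one →] ((- b) * 1)  →  (- b);  E1 = (- (- (- (- (- b)))))
2. [neg_neg →] (- (- (- (- (- b)))))  →  (- (- (- b)))
3. [add_zero ←] (- (- b))  →  ((- (- b)) + 0);  E1 = (- ((- (- b)) + 0))
4. [mul_one ←] b  →  (b * 1);  this is E2

YES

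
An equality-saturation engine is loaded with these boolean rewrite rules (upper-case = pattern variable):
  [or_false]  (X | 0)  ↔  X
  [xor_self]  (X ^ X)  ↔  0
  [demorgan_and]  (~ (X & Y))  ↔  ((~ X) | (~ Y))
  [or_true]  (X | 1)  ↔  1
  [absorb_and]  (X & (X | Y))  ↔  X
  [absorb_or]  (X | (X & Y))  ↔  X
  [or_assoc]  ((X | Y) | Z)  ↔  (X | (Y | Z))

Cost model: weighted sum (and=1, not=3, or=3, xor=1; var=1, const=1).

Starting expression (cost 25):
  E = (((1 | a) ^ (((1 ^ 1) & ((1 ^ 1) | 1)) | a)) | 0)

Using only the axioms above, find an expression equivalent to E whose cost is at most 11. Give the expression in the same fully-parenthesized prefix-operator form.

step 1: absorb_and (→) rewrites ((1 ^ 1) & ((1 ^ 1) | 1)) into (1 ^ 1), now (((1 | a) ^ ((1 ^ 1) | a)) | 0)
step 2: or_false (→) rewrites (((1 | a) ^ ((1 ^ 1) | a)) | 0) into ((1 | a) ^ ((1 ^ 1) | a))
step 3: xor_self (→) rewrites (1 ^ 1) into 0, reaching cost 11 (bound 11)

((1 | a) ^ (0 | a))   [cost 11]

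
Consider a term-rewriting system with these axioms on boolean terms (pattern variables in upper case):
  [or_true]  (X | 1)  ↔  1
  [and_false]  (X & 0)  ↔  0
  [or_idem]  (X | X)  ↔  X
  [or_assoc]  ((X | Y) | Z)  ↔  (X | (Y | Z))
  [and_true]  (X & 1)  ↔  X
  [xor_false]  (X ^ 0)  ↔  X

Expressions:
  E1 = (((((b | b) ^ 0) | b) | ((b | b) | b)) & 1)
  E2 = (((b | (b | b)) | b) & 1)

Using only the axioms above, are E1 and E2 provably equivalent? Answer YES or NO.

(1) ((b | b) ^ 0)  =[xor_false →]=  (b | b)    ⊢ ((((b | b) | b) | ((b | b) | b)) & 1)
(2) (((b | b) | b) | ((b | b) | b))  =[or_idem →]=  ((b | b) | b)    ⊢ (((b | b) | b) & 1)
(3) b  =[or_idem ←]=  (b | b)    ⊢ E2

YES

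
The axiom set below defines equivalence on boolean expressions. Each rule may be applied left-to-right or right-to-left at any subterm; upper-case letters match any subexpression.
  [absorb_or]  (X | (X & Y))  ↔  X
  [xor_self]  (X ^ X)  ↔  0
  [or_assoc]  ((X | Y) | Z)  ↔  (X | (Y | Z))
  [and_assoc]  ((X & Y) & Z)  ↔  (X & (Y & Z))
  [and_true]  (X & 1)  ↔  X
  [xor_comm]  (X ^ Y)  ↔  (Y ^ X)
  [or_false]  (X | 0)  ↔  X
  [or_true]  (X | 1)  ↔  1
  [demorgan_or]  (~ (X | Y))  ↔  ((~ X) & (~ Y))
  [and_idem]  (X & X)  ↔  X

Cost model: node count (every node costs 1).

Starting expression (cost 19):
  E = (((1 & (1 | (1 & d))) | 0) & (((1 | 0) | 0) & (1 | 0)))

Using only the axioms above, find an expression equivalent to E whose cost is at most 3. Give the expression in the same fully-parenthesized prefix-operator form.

step 1: absorb_or (→) rewrites (1 | (1 & d)) into 1, now (((1 & 1) | 0) & (((1 | 0) | 0) & (1 | 0)))
step 2: or_false (→) rewrites ((1 & 1) | 0) into (1 & 1), now ((1 & 1) & (((1 | 0) | 0) & (1 | 0)))
step 3: or_false (→) rewrites (1 | 0) into 1, now ((1 & 1) & ((1 | 0) & (1 | 0)))
step 4: and_idem (→) rewrites ((1 | 0) & (1 | 0)) into (1 | 0), now ((1 & 1) & (1 | 0))
step 5: or_false (→) rewrites (1 | 0) into 1, now ((1 & 1) & 1)
step 6: and_idem (→) rewrites (1 & 1) into 1, reaching cost 3 (bound 3)

(1 & 1)   [cost 3]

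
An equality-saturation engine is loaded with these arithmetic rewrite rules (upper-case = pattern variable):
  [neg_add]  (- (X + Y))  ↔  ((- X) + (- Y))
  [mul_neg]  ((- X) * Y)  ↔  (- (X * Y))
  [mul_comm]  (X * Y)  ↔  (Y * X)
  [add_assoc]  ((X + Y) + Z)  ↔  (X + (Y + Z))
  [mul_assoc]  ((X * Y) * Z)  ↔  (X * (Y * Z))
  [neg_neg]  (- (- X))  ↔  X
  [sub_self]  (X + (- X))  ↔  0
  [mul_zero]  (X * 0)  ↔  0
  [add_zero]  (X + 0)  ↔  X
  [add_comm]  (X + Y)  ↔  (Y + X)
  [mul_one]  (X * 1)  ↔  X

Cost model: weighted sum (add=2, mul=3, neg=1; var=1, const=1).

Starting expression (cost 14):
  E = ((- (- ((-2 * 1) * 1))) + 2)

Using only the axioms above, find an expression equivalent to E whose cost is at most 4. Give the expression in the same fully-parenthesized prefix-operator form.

step 1: neg_neg (→) rewrites (- (- ((-2 * 1) * 1))) into ((-2 * 1) * 1), now (((-2 * 1) * 1) + 2)
step 2: mul_one (→) rewrites (-2 * 1) into -2, now ((-2 * 1) + 2)
step 3: mul_one (→) rewrites (-2 * 1) into -2, reaching cost 4 (bound 4)

(-2 + 2)   [cost 4]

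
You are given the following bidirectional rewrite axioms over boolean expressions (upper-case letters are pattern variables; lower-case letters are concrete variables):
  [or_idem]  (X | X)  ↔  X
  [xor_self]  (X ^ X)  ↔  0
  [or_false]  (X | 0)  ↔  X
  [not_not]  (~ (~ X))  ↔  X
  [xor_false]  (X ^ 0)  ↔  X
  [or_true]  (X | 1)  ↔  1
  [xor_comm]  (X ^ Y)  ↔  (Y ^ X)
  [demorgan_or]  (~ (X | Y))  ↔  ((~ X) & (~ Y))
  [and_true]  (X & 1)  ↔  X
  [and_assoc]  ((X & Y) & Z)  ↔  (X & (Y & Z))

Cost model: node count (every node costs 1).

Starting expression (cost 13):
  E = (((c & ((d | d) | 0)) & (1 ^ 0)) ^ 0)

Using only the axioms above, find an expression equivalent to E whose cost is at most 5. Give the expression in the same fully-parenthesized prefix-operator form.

1. [or_idem →] (d | d)  →  d;  E = (((c & (d | 0)) & (1 ^ 0)) ^ 0)
2. [xor_false →] (1 ^ 0)  →  1;  E = (((c & (d | 0)) & 1) ^ 0)
3. [and_true →] ((c & (d | 0)) & 1)  →  (c & (d | 0));  E = ((c & (d | 0)) ^ 0)
4. [xor_false →] ((c & (d | 0)) ^ 0)  →  (c & (d | 0));  cost 5 ≤ 5, done

(c & (d | 0))   [cost 5]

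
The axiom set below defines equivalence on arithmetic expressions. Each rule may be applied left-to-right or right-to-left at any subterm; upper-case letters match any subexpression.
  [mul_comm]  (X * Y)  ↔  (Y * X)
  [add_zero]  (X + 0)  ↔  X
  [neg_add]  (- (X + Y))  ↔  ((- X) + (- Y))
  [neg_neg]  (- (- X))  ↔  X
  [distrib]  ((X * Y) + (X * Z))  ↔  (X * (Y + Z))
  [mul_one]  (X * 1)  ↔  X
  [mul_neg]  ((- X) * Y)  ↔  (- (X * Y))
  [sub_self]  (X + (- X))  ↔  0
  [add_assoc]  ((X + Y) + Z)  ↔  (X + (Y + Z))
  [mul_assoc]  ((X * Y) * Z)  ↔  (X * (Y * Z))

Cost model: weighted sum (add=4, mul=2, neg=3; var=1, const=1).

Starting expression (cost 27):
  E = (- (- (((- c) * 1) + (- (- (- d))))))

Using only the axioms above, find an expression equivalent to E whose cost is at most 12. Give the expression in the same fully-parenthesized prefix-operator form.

step 1: neg_neg (→) rewrites (- (- d)) into d, now (- (- (((- c) * 1) + (- d))))
step 2: neg_neg (→) rewrites (- (- (((- c) * 1) + (- d)))) into (((- c) * 1) + (- d))
step 3: mul_one (→) rewrites ((- c) * 1) into (- c), reaching cost 12 (bound 12)

((- c) + (- d))   [cost 12]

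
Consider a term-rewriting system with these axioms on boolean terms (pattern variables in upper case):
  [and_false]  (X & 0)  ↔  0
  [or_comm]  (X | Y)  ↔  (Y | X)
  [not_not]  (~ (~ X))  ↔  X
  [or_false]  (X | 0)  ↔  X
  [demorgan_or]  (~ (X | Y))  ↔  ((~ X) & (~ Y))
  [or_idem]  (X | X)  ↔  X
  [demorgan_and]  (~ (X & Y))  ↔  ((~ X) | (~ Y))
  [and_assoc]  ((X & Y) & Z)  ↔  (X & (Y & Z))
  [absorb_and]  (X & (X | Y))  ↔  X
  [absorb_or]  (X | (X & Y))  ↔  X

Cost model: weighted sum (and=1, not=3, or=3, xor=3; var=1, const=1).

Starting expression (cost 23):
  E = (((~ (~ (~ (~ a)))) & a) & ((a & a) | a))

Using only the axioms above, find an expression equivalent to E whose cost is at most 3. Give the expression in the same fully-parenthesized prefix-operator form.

step 1: not_not (→) rewrites (~ (~ (~ (~ a)))) into (~ (~ a)), now (((~ (~ a)) & a) & ((a & a) | a))
step 2: not_not (→) rewrites (~ (~ a)) into a, now ((a & a) & ((a & a) | a))
step 3: absorb_and (→) rewrites ((a & a) & ((a & a) | a)) into (a & a), reaching cost 3 (bound 3)

(a & a)   [cost 3]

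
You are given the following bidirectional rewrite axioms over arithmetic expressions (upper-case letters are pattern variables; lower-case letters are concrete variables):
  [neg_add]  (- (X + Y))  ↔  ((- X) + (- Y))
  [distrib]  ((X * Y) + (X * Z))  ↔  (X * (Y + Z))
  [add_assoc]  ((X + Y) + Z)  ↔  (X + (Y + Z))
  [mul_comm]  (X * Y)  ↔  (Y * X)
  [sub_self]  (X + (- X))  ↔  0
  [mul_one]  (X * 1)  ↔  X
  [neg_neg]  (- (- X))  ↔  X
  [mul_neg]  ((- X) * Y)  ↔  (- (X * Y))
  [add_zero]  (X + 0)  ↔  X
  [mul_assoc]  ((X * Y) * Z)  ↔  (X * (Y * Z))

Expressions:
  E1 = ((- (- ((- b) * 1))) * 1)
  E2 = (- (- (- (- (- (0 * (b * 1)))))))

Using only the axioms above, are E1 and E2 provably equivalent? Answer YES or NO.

NO

Every axiom is a valid identity, so a rewrite proof would force E1 and E2 to agree under every assignment.
At b=1: E1 = -1 but E2 = 0; they differ, so no derivation exists.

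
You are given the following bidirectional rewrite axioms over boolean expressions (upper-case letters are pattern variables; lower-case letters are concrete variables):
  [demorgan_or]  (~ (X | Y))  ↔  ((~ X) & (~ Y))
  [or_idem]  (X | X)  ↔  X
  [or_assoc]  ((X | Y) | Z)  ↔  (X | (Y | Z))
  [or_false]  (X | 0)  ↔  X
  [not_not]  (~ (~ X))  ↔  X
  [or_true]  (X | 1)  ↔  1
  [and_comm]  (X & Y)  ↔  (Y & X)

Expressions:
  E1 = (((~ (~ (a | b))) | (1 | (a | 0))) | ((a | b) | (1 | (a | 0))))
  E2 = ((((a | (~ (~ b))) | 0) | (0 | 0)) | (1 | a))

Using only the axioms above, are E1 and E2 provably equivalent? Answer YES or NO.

1. [not_not →] (~ (~ (a | b)))  →  (a | b);  E1 = (((a | b) | (1 | (a | 0))) | ((a | b) | (1 | (a | 0))))
2. [or_idem →] (((a | b) | (1 | (a | 0))) | ((a | b) | (1 | (a | 0))))  →  ((a | b) | (1 | (a | 0)))
3. [or_false →] (a | 0)  →  a;  E1 = ((a | b) | (1 | a))
4. [or_false ←] (a | b)  →  ((a | b) | 0);  E1 = (((a | b) | 0) | (1 | a))
5. [or_false ←] (a | b)  →  ((a | b) | 0);  E1 = ((((a | b) | 0) | 0) | (1 | a))
6. [or_false ←] 0  →  (0 | 0);  E1 = ((((a | b) | 0) | (0 | 0)) | (1 | a))
7. [not_not ←] b  →  (~ (~ b));  this is E2

YES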